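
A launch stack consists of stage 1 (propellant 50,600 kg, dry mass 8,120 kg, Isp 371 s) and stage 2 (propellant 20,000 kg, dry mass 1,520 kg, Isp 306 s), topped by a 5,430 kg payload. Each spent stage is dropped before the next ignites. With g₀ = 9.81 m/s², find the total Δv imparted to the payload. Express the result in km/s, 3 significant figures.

Ignition mass of stage 1 = 50,600+8,120 + 20,000+1,520 + 5,430 = 85,670 kg.
Stage 1: m₀ = 85,670 kg, m_f = 85,670 − 50,600 = 35,070 kg; Δv = 371×9.81×ln(2.443) = 3639.5×0.8932 ≈ 3251 m/s.
Stage 2: m₀ = 26,950 kg, m_f = 26,950 − 20,000 = 6,950 kg; Δv = 306×9.81×ln(3.878) = 3001.9×1.3552 ≈ 4068 m/s.
Total Δv = 3251 + 4068 = 7319 m/s.

Δv ≈ 7.32 km/s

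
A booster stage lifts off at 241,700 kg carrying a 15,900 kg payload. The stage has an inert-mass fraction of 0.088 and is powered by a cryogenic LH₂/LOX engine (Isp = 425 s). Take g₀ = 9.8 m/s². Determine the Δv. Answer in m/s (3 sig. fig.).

Δv ≈ 7960 m/s

Stage wet mass = m₀ − payload = 241,700 − 15,900 = 225,800 kg.
Stage dry mass = ε × stage wet mass = 0.088 × 225,800 = 19,870.4 kg.
Burnout mass m_f = stage dry + payload = 19,870.4 + 15,900 = 35,770.4 kg.
v_e = Isp · g₀ = 425 × 9.8 = 4165.0 m/s.
By the Tsiolkovsky rocket equation, Δv = v_e · ln(241,700/35,770.4) = 4165.0 × ln(6.757) = 4165.0 × 1.9106 ≈ 7958 m/s.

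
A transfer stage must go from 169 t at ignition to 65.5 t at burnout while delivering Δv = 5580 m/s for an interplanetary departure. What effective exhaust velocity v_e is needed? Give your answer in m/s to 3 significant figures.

ln(m₀/m_f) = ln(169000/65500) = ln(2.58) = 0.9478.
Using Δv = v_e ln(m₀/m_f): v_e = Δv / ln(m₀/m_f) = 5580 / 0.9478 = 5887.0 m/s.

v_e ≈ 5890 m/s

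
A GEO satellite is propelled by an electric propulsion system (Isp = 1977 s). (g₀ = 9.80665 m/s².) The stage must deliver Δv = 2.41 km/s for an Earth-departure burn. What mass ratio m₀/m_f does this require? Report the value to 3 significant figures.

mass ratio ≈ 1.13

v_e = Isp · g₀ = 1977 × 9.80665 = 19387.7 m/s.
m₀/m_f = exp(Δv / v_e) = exp(2410 / 19387.7) = exp(0.1243) = 1.1324.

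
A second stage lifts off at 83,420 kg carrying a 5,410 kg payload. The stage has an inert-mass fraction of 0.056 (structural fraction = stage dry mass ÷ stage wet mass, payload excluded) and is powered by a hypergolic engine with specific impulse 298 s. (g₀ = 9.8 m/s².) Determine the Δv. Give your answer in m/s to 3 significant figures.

Δv ≈ 6260 m/s

Stage wet mass = m₀ − payload = 83,420 − 5,410 = 78,010 kg.
Stage dry mass = ε × stage wet mass = 0.056 × 78,010 = 4,368.56 kg.
Burnout mass m_f = stage dry + payload = 4,368.56 + 5,410 = 9,778.56 kg.
v_e = Isp · g₀ = 298 × 9.8 = 2920.4 m/s.
Δv = v_e · ln(83,420/9,778.56) = 2920.4 × ln(8.531) = 2920.4 × 2.1437 ≈ 6260 m/s.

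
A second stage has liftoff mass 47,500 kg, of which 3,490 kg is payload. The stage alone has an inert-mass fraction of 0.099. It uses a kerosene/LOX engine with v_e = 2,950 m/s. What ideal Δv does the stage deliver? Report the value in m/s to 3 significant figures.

Stage wet mass = m₀ − payload = 47,500 − 3,490 = 44,010 kg.
Stage dry mass = ε × stage wet mass = 0.099 × 44,010 = 4,356.99 kg.
Burnout mass m_f = stage dry + payload = 4,356.99 + 3,490 = 7,846.99 kg.
Using Δv = v_e ln(m₀/m_f): Δv = v_e · ln(47,500/7,846.99) = 2950.0 × ln(6.053) = 2950.0 × 1.8006 ≈ 5312 m/s.

Δv ≈ 5310 m/s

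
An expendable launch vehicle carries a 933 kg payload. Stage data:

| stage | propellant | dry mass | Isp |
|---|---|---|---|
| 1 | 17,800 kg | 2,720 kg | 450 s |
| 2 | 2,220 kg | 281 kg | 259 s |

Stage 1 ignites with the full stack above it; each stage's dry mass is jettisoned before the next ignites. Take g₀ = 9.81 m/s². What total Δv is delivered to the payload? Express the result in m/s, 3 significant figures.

Ignition mass of stage 1 = 17,800+2,720 + 2,220+281 + 933 = 23,954 kg.
Stage 1: m₀ = 23,954 kg, m_f = 23,954 − 17,800 = 6,154 kg; Δv = 450×9.81×ln(3.892) = 4414.5×1.3590 ≈ 5999 m/s.
Stage 2: m₀ = 3,434 kg, m_f = 3,434 − 2,220 = 1,214 kg; Δv = 259×9.81×ln(2.829) = 2540.8×1.0398 ≈ 2642 m/s.
Total Δv = 5999 + 2642 = 8641 m/s.

Δv ≈ 8640 m/s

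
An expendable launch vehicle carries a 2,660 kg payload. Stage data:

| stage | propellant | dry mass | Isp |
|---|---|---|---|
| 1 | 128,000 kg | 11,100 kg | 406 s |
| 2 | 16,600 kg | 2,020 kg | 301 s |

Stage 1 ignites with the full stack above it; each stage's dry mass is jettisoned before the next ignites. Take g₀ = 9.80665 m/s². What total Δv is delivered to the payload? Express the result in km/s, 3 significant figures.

Δv ≈ 10.8 km/s

Ignition mass of stage 1 = 128,000+11,100 + 16,600+2,020 + 2,660 = 160,380 kg.
Stage 1: m₀ = 160,380 kg, m_f = 160,380 − 128,000 = 32,380 kg; Δv = 406×9.80665×ln(4.953) = 3981.5×1.6000 ≈ 6370 m/s.
Stage 2: m₀ = 21,280 kg, m_f = 21,280 − 16,600 = 4,680 kg; Δv = 301×9.80665×ln(4.547) = 2951.8×1.5145 ≈ 4470 m/s.
Total Δv = 6370 + 4470 = 10840 m/s.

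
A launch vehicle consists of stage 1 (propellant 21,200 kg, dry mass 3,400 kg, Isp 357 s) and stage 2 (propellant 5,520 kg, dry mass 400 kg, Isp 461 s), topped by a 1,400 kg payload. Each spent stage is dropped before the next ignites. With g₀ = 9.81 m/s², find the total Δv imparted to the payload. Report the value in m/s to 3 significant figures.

Ignition mass of stage 1 = 21,200+3,400 + 5,520+400 + 1,400 = 31,920 kg.
Stage 1: m₀ = 31,920 kg, m_f = 31,920 − 21,200 = 10,720 kg; Δv = 357×9.81×ln(2.978) = 3502.2×1.0911 ≈ 3821 m/s.
Stage 2: m₀ = 7,320 kg, m_f = 7,320 − 5,520 = 1,800 kg; Δv = 461×9.81×ln(4.067) = 4522.4×1.4028 ≈ 6344 m/s.
Total Δv = 3821 + 6344 = 10165 m/s.

Δv ≈ 10200 m/s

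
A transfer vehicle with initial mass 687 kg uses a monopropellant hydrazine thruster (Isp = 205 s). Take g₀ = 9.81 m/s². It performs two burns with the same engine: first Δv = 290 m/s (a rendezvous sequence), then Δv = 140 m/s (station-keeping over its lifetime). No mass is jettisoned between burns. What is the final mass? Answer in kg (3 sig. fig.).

final mass ≈ 555 kg

v_e = Isp · g₀ = 205 × 9.81 = 2011.1 m/s.
After the first burn: m = 687 × exp(−290/2011.1) = 687 × 0.86571 = 594.743 kg.
After the second burn: m = 594.743 × exp(−140/2011.1) = 594.743 × 0.93275 = 554.747 kg.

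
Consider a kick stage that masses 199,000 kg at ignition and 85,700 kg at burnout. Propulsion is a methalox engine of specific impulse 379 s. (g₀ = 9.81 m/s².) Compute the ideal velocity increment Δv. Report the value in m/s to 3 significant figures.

v_e = Isp · g₀ = 379 × 9.81 = 3718.0 m/s.
Δv = v_e · ln(m₀/m_f) = 3718.0 × ln(2.322) = 3718.0 × 0.8425 ≈ 3132.2 m/s.

Δv ≈ 3130 m/s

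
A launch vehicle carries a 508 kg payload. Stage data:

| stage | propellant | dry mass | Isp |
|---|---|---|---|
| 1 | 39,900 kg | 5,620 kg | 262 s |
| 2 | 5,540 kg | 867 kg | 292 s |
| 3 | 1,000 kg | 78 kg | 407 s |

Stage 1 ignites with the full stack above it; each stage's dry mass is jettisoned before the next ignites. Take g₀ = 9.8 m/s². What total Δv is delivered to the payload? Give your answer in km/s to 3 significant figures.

Δv ≈ 10.9 km/s

Ignition mass of stage 1 = 39,900+5,620 + 5,540+867 + 1,000+78 + 508 = 53,513 kg.
Stage 1: m₀ = 53,513 kg, m_f = 53,513 − 39,900 = 13,613 kg; Δv = 262×9.8×ln(3.931) = 2567.6×1.3689 ≈ 3515 m/s.
Stage 2: m₀ = 7,993 kg, m_f = 7,993 − 5,540 = 2,453 kg; Δv = 292×9.8×ln(3.258) = 2861.6×1.1813 ≈ 3380 m/s.
Stage 3: m₀ = 1,586 kg, m_f = 1,586 − 1,000 = 586 kg; Δv = 407×9.8×ln(2.706) = 3988.6×0.9957 ≈ 3971 m/s.
Total Δv = 3515 + 3380 + 3971 = 10866 m/s.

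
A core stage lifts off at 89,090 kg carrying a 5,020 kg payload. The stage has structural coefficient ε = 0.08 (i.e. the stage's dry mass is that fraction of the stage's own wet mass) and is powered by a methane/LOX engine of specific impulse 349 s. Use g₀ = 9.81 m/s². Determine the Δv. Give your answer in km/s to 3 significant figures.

Δv ≈ 6.94 km/s

Stage wet mass = m₀ − payload = 89,090 − 5,020 = 84,070 kg.
Stage dry mass = ε × stage wet mass = 0.08 × 84,070 = 6,725.6 kg.
Burnout mass m_f = stage dry + payload = 6,725.6 + 5,020 = 11,745.6 kg.
v_e = Isp · g₀ = 349 × 9.81 = 3423.7 m/s.
Using Δv = v_e ln(m₀/m_f): Δv = v_e · ln(89,090/11,745.6) = 3423.7 × ln(7.585) = 3423.7 × 2.0262 ≈ 6937 m/s.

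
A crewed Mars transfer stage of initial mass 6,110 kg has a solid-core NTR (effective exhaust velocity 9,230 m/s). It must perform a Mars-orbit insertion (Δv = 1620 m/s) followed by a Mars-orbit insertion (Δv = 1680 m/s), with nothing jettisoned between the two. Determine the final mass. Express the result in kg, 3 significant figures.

final mass ≈ 4270 kg

After the first burn: m = 6110 × exp(−1620/9230.0) = 6110 × 0.83903 = 5,126.47 kg.
After the second burn: m = 5,126.47 × exp(−1680/9230.0) = 5,126.47 × 0.83359 = 4,273.37 kg.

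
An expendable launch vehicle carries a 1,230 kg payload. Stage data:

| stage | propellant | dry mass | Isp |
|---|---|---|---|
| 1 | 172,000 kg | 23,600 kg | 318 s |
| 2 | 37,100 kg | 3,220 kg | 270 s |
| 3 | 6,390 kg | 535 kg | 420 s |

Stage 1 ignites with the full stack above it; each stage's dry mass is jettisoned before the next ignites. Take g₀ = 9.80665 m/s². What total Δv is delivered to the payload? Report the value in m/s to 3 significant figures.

Ignition mass of stage 1 = 172,000+23,600 + 37,100+3,220 + 6,390+535 + 1,230 = 244,075 kg.
Stage 1: m₀ = 244,075 kg, m_f = 244,075 − 172,000 = 72,075 kg; Δv = 318×9.80665×ln(3.386) = 3118.5×1.2198 ≈ 3804 m/s.
Stage 2: m₀ = 48,475 kg, m_f = 48,475 − 37,100 = 11,375 kg; Δv = 270×9.80665×ln(4.262) = 2647.8×1.4496 ≈ 3838 m/s.
Stage 3: m₀ = 8,155 kg, m_f = 8,155 − 6,390 = 1,765 kg; Δv = 420×9.80665×ln(4.62) = 4118.8×1.5305 ≈ 6304 m/s.
Total Δv = 3804 + 3838 + 6304 = 13946 m/s.

Δv ≈ 13900 m/s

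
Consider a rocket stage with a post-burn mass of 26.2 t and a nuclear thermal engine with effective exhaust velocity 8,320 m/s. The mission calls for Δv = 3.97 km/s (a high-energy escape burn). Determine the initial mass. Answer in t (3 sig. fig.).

m₀/m_f = exp(Δv / v_e) = exp(3970 / 8320.0) = exp(0.4772) = 1.6115.
m₀ = m_f × 1.6115 = 26.2 × 1.6115 = 42.2213 t.

initial mass ≈ 42.2 t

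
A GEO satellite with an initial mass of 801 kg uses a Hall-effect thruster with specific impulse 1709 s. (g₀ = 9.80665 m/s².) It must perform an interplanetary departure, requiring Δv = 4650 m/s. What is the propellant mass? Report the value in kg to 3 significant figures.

v_e = Isp · g₀ = 1709 × 9.80665 = 16759.6 m/s.
Rocket equation: m₀/m_f = exp(Δv / v_e) = exp(4650 / 16759.6) = exp(0.2775) = 1.3198.
m_f = 801 / 1.3198 = 606.91 kg, so propellant = m₀ − m_f = 801 − 606.91 = 194.09 kg.

propellant mass ≈ 194 kg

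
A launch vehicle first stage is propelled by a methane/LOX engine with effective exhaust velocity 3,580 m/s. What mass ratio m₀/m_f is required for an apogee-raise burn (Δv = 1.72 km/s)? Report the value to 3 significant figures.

mass ratio ≈ 1.62

Rocket equation: m₀/m_f = exp(Δv / v_e) = exp(1720 / 3580.0) = exp(0.4804) = 1.6168.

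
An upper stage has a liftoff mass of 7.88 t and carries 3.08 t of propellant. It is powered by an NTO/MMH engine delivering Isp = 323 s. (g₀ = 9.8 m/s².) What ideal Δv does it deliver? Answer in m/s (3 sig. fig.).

v_e = Isp · g₀ = 323 × 9.8 = 3165.4 m/s.
m_f = m₀ − m_prop = 7.88 − 3.08 = 4.8 t.
Δv = v_e · ln(m₀/m_f) = 3165.4 × ln(1.642) = 3165.4 × 0.4957 ≈ 1569.1 m/s.

Δv ≈ 1570 m/s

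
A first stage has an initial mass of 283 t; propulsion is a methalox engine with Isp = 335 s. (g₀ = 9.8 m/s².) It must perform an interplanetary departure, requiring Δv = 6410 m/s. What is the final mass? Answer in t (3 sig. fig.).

v_e = Isp · g₀ = 335 × 9.8 = 3283.0 m/s.
Using Δv = v_e ln(m₀/m_f): m₀/m_f = exp(Δv / v_e) = exp(6410 / 3283.0) = exp(1.9525) = 7.0462.
m_f = m₀ / 7.0462 = 283 / 7.0462 = 40.1635 t.

final mass ≈ 40.2 t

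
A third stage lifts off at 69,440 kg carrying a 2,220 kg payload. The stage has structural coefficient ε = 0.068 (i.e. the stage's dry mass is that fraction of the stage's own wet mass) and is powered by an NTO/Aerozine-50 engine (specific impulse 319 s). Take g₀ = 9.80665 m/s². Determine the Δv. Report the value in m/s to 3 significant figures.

Δv ≈ 7270 m/s

Stage wet mass = m₀ − payload = 69,440 − 2,220 = 67,220 kg.
Stage dry mass = ε × stage wet mass = 0.068 × 67,220 = 4,570.96 kg.
Burnout mass m_f = stage dry + payload = 4,570.96 + 2,220 = 6,790.96 kg.
v_e = Isp · g₀ = 319 × 9.80665 = 3128.3 m/s.
Rocket equation: Δv = v_e · ln(69,440/6,790.96) = 3128.3 × ln(10.23) = 3128.3 × 2.3249 ≈ 7273 m/s.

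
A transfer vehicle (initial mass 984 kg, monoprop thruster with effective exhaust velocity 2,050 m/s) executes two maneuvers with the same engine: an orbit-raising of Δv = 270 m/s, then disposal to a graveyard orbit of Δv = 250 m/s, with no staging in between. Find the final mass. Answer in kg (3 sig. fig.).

final mass ≈ 764 kg

After the first burn: m = 984 × exp(−270/2050.0) = 984 × 0.87660 = 862.574 kg.
After the second burn: m = 862.574 × exp(−250/2050.0) = 862.574 × 0.88519 = 763.542 kg.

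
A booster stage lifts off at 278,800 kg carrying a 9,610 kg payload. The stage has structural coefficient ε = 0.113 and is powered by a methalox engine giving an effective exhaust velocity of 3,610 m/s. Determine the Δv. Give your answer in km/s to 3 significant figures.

Δv ≈ 7.01 km/s

Stage wet mass = m₀ − payload = 278,800 − 9,610 = 269,190 kg.
Stage dry mass = ε × stage wet mass = 0.113 × 269,190 = 30,418.5 kg.
Burnout mass m_f = stage dry + payload = 30,418.5 + 9,610 = 40,028.5 kg.
From the ideal rocket equation, Δv = v_e · ln(278,800/40,028.5) = 3610.0 × ln(6.965) = 3610.0 × 1.9409 ≈ 7007 m/s.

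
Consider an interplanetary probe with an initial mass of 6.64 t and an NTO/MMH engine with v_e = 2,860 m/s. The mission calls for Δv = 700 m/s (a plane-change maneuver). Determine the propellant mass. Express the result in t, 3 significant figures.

From the ideal rocket equation, m₀/m_f = exp(Δv / v_e) = exp(700 / 2860.0) = exp(0.2448) = 1.2773.
m_f = 6.64 / 1.2773 = 5.19847 t, so propellant = m₀ − m_f = 6.64 − 5.19847 = 1.44153 t.

propellant mass ≈ 1.44 t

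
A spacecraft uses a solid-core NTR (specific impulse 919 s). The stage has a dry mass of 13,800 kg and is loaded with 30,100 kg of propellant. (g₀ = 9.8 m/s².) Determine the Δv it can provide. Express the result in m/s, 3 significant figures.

Δv ≈ 10400 m/s

v_e = Isp · g₀ = 919 × 9.8 = 9006.2 m/s.
m₀ = m_dry + m_prop = 13,800 + 30,100 = 43,900 kg.
Δv = v_e · ln(m₀/m_f) = 9006.2 × ln(3.181) = 9006.2 × 1.1572 ≈ 10422.4 m/s.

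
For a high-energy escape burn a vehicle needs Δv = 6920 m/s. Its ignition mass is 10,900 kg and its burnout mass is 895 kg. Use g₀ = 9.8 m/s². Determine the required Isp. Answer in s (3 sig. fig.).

Isp ≈ 282 s

ln(m₀/m_f) = ln(10900/895) = ln(12.18) = 2.4997.
By the Tsiolkovsky rocket equation, v_e = Δv / ln(m₀/m_f) = 6920 / 2.4997 = 2768.3 m/s.
Isp = v_e / g₀ = 2768.3 / 9.8 = 282.5 s.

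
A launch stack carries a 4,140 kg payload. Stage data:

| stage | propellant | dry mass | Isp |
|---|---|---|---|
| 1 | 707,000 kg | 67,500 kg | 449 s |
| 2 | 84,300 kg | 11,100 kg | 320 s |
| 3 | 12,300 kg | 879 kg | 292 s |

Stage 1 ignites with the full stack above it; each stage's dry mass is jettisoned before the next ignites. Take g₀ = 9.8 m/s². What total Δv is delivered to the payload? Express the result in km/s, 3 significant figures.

Ignition mass of stage 1 = 707,000+67,500 + 84,300+11,100 + 12,300+879 + 4,140 = 887,219 kg.
Stage 1: m₀ = 887,219 kg, m_f = 887,219 − 707,000 = 180,219 kg; Δv = 449×9.8×ln(4.923) = 4400.2×1.5939 ≈ 7014 m/s.
Stage 2: m₀ = 112,719 kg, m_f = 112,719 − 84,300 = 28,419 kg; Δv = 320×9.8×ln(3.966) = 3136.0×1.3778 ≈ 4321 m/s.
Stage 3: m₀ = 17,319 kg, m_f = 17,319 − 12,300 = 5,019 kg; Δv = 292×9.8×ln(3.451) = 2861.6×1.2386 ≈ 3544 m/s.
Total Δv = 7014 + 4321 + 3544 = 14879 m/s.

Δv ≈ 14.9 km/s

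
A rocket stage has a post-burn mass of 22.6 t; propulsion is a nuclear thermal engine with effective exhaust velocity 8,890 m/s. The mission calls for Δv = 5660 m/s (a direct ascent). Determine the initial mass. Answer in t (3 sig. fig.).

initial mass ≈ 42.7 t

Rocket equation: m₀/m_f = exp(Δv / v_e) = exp(5660 / 8890.0) = exp(0.6367) = 1.8902.
m₀ = m_f × 1.8902 = 22.6 × 1.8902 = 42.7185 t.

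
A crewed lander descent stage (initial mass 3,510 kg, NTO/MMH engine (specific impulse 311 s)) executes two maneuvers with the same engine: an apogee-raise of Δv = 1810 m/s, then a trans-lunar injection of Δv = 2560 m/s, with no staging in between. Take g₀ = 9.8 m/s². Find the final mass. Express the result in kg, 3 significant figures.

v_e = Isp · g₀ = 311 × 9.8 = 3047.8 m/s.
After the first burn: m = 3510 × exp(−1810/3047.8) = 3510 × 0.55219 = 1,938.19 kg.
After the second burn: m = 1,938.19 × exp(−2560/3047.8) = 1,938.19 × 0.43173 = 836.775 kg.

final mass ≈ 837 kg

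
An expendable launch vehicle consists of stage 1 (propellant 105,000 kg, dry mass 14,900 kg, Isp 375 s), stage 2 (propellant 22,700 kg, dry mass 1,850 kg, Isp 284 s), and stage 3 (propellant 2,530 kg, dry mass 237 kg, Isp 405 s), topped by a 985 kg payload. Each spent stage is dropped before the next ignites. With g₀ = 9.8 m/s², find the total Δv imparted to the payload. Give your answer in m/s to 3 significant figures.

Ignition mass of stage 1 = 105,000+14,900 + 22,700+1,850 + 2,530+237 + 985 = 148,202 kg.
Stage 1: m₀ = 148,202 kg, m_f = 148,202 − 105,000 = 43,202 kg; Δv = 375×9.8×ln(3.43) = 3675.0×1.2327 ≈ 4530 m/s.
Stage 2: m₀ = 28,302 kg, m_f = 28,302 − 22,700 = 5,602 kg; Δv = 284×9.8×ln(5.052) = 2783.2×1.6198 ≈ 4508 m/s.
Stage 3: m₀ = 3,752 kg, m_f = 3,752 − 2,530 = 1,222 kg; Δv = 405×9.8×ln(3.07) = 3969.0×1.1218 ≈ 4452 m/s.
Total Δv = 4530 + 4508 + 4452 = 13490 m/s.

Δv ≈ 13500 m/s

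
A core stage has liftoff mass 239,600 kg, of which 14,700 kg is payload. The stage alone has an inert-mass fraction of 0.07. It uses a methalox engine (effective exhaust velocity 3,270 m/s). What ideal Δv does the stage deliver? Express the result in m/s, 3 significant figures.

Stage wet mass = m₀ − payload = 239,600 − 14,700 = 224,900 kg.
Stage dry mass = ε × stage wet mass = 0.07 × 224,900 = 15,743 kg.
Burnout mass m_f = stage dry + payload = 15,743 + 14,700 = 30,443 kg.
From the ideal rocket equation, Δv = v_e · ln(239,600/30,443) = 3270.0 × ln(7.87) = 3270.0 × 2.0631 ≈ 6746 m/s.

Δv ≈ 6750 m/s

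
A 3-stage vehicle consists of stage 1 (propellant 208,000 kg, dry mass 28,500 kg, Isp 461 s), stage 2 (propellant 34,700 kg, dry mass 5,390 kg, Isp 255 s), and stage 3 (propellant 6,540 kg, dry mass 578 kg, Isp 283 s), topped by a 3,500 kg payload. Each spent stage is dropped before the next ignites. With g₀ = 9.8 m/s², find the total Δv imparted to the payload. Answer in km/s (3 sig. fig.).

Δv ≈ 11.4 km/s

Ignition mass of stage 1 = 208,000+28,500 + 34,700+5,390 + 6,540+578 + 3,500 = 287,208 kg.
Stage 1: m₀ = 287,208 kg, m_f = 287,208 − 208,000 = 79,208 kg; Δv = 461×9.8×ln(3.626) = 4517.8×1.2881 ≈ 5820 m/s.
Stage 2: m₀ = 50,708 kg, m_f = 50,708 − 34,700 = 16,008 kg; Δv = 255×9.8×ln(3.168) = 2499.0×1.1530 ≈ 2881 m/s.
Stage 3: m₀ = 10,618 kg, m_f = 10,618 − 6,540 = 4,078 kg; Δv = 283×9.8×ln(2.604) = 2773.4×0.9569 ≈ 2654 m/s.
Total Δv = 5820 + 2881 + 2654 = 11355 m/s.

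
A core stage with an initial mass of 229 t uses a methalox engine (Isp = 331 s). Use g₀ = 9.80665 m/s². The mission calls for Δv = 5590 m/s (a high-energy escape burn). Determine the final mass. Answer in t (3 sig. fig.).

v_e = Isp · g₀ = 331 × 9.80665 = 3246.0 m/s.
Rocket equation: m₀/m_f = exp(Δv / v_e) = exp(5590 / 3246.0) = exp(1.7221) = 5.5964.
m_f = m₀ / 5.5964 = 229 / 5.5964 = 40.9192 t.

final mass ≈ 40.9 t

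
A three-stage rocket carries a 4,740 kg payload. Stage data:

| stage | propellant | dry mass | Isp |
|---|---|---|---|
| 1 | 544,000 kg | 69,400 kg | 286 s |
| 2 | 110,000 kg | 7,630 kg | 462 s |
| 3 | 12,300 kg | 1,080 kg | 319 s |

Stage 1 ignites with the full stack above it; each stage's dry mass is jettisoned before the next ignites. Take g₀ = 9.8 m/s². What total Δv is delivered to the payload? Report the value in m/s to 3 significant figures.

Ignition mass of stage 1 = 544,000+69,400 + 110,000+7,630 + 12,300+1,080 + 4,740 = 749,150 kg.
Stage 1: m₀ = 749,150 kg, m_f = 749,150 − 544,000 = 205,150 kg; Δv = 286×9.8×ln(3.652) = 2802.8×1.2952 ≈ 3630 m/s.
Stage 2: m₀ = 135,750 kg, m_f = 135,750 − 110,000 = 25,750 kg; Δv = 462×9.8×ln(5.272) = 4527.6×1.6624 ≈ 7527 m/s.
Stage 3: m₀ = 18,120 kg, m_f = 18,120 − 12,300 = 5,820 kg; Δv = 319×9.8×ln(3.113) = 3126.2×1.1357 ≈ 3550 m/s.
Total Δv = 3630 + 7527 + 3550 = 14707 m/s.

Δv ≈ 14700 m/s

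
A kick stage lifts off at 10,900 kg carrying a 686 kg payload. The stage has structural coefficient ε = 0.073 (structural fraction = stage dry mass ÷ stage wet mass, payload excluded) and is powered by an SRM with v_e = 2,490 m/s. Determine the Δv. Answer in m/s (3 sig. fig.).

Stage wet mass = m₀ − payload = 10,900 − 686 = 10,214 kg.
Stage dry mass = ε × stage wet mass = 0.073 × 10,214 = 745.622 kg.
Burnout mass m_f = stage dry + payload = 745.622 + 686 = 1,431.622 kg.
From the ideal rocket equation, Δv = v_e · ln(10,900/1,431.622) = 2490.0 × ln(7.614) = 2490.0 × 2.0300 ≈ 5055 m/s.

Δv ≈ 5050 m/s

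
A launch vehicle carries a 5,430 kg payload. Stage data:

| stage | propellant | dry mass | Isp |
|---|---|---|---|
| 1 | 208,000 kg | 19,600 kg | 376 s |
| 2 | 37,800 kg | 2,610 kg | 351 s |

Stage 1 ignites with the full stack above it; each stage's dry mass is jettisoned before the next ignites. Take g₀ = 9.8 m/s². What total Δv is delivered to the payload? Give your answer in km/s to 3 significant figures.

Ignition mass of stage 1 = 208,000+19,600 + 37,800+2,610 + 5,430 = 273,440 kg.
Stage 1: m₀ = 273,440 kg, m_f = 273,440 − 208,000 = 65,440 kg; Δv = 376×9.8×ln(4.178) = 3684.8×1.4299 ≈ 5269 m/s.
Stage 2: m₀ = 45,840 kg, m_f = 45,840 − 37,800 = 8,040 kg; Δv = 351×9.8×ln(5.701) = 3439.8×1.7407 ≈ 5988 m/s.
Total Δv = 5269 + 5988 = 11257 m/s.

Δv ≈ 11.3 km/s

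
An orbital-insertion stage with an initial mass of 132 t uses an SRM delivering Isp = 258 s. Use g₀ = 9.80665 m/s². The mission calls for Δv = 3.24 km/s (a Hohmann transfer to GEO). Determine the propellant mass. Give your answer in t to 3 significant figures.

propellant mass ≈ 95.3 t

v_e = Isp · g₀ = 258 × 9.80665 = 2530.1 m/s.
m₀/m_f = exp(Δv / v_e) = exp(3240 / 2530.1) = exp(1.2806) = 3.5987.
m_f = 132 / 3.5987 = 36.6799 t, so propellant = m₀ − m_f = 132 − 36.6799 = 95.3201 t.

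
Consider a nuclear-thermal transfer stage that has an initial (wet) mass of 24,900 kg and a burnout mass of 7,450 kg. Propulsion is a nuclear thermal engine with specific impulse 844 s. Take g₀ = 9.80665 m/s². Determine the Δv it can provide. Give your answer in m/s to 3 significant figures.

Δv ≈ 9990 m/s

v_e = Isp · g₀ = 844 × 9.80665 = 8276.8 m/s.
Rocket equation: Δv = v_e · ln(m₀/m_f) = 8276.8 × ln(3.342) = 8276.8 × 1.2067 ≈ 9987.2 m/s.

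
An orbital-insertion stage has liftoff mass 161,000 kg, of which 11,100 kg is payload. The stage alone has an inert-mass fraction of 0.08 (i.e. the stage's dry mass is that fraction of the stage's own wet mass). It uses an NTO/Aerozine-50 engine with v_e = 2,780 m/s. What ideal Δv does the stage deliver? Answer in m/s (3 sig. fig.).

Stage wet mass = m₀ − payload = 161,000 − 11,100 = 149,900 kg.
Stage dry mass = ε × stage wet mass = 0.08 × 149,900 = 11,992 kg.
Burnout mass m_f = stage dry + payload = 11,992 + 11,100 = 23,092 kg.
Δv = v_e · ln(161,000/23,092) = 2780.0 × ln(6.972) = 2780.0 × 1.9419 ≈ 5399 m/s.

Δv ≈ 5400 m/s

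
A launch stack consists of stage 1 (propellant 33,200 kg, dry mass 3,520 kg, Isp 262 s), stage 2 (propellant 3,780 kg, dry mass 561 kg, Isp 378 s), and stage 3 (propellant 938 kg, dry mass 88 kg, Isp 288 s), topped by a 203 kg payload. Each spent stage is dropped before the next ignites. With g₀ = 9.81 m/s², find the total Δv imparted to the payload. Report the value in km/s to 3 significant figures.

Δv ≈ 12.2 km/s

Ignition mass of stage 1 = 33,200+3,520 + 3,780+561 + 938+88 + 203 = 42,290 kg.
Stage 1: m₀ = 42,290 kg, m_f = 42,290 − 33,200 = 9,090 kg; Δv = 262×9.81×ln(4.652) = 2570.2×1.5374 ≈ 3951 m/s.
Stage 2: m₀ = 5,570 kg, m_f = 5,570 − 3,780 = 1,790 kg; Δv = 378×9.81×ln(3.112) = 3708.2×1.1352 ≈ 4209 m/s.
Stage 3: m₀ = 1,229 kg, m_f = 1,229 − 938 = 291 kg; Δv = 288×9.81×ln(4.223) = 2825.3×1.4406 ≈ 4070 m/s.
Total Δv = 3951 + 4209 + 4070 = 12230 m/s.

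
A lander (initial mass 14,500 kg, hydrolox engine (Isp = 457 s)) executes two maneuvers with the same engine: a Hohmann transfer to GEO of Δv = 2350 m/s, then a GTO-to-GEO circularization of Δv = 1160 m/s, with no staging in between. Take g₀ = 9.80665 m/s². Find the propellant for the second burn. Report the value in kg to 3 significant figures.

propellant for the second burn ≈ 1960 kg

v_e = Isp · g₀ = 457 × 9.80665 = 4481.6 m/s.
After the first burn: m = 14500 × exp(−2350/4481.6) = 14500 × 0.59193 = 8,582.99 kg.
After the second burn: m = 8,582.99 × exp(−1160/4481.6) = 8,582.99 × 0.77195 = 6,625.64 kg.
Second-burn propellant = 8,582.99 − 6,625.64 = 1,957.35 kg.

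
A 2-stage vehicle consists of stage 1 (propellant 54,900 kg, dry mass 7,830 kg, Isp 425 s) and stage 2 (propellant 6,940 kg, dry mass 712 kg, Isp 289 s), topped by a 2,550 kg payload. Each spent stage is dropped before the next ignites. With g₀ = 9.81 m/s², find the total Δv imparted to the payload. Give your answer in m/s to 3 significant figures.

Ignition mass of stage 1 = 54,900+7,830 + 6,940+712 + 2,550 = 72,932 kg.
Stage 1: m₀ = 72,932 kg, m_f = 72,932 − 54,900 = 18,032 kg; Δv = 425×9.81×ln(4.045) = 4169.2×1.3974 ≈ 5826 m/s.
Stage 2: m₀ = 10,202 kg, m_f = 10,202 − 6,940 = 3,262 kg; Δv = 289×9.81×ln(3.128) = 2835.1×1.1402 ≈ 3233 m/s.
Total Δv = 5826 + 3233 = 9059 m/s.

Δv ≈ 9060 m/s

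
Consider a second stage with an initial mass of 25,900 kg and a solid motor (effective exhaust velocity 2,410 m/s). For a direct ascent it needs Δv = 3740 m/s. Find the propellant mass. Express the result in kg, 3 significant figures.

propellant mass ≈ 20400 kg

Rocket equation: m₀/m_f = exp(Δv / v_e) = exp(3740 / 2410.0) = exp(1.5519) = 4.7203.
m_f = 25,900 / 4.7203 = 5,486.94 kg, so propellant = m₀ − m_f = 25,900 − 5,486.94 = 20,413.06 kg.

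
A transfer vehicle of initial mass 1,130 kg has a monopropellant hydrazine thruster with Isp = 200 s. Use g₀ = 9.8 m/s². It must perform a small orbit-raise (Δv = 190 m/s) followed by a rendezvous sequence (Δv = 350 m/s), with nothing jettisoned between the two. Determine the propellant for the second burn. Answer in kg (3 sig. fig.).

v_e = Isp · g₀ = 200 × 9.8 = 1960.0 m/s.
After the first burn: m = 1130 × exp(−190/1960.0) = 1130 × 0.90761 = 1,025.6 kg.
After the second burn: m = 1,025.6 × exp(−350/1960.0) = 1,025.6 × 0.83646 = 857.873 kg.
Second-burn propellant = 1,025.6 − 857.873 = 167.727 kg.

propellant for the second burn ≈ 168 kg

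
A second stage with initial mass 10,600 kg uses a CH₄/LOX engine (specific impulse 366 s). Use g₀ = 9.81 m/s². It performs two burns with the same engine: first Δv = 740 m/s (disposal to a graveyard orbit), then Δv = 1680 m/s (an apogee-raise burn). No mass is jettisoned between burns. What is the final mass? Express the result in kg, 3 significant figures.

final mass ≈ 5400 kg

v_e = Isp · g₀ = 366 × 9.81 = 3590.5 m/s.
After the first burn: m = 10600 × exp(−740/3590.5) = 10600 × 0.81375 = 8,625.75 kg.
After the second burn: m = 8,625.75 × exp(−1680/3590.5) = 8,625.75 × 0.62631 = 5,402.39 kg.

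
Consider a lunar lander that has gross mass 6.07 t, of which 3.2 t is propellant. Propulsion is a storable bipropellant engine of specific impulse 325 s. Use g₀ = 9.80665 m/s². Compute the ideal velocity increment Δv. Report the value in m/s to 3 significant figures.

v_e = Isp · g₀ = 325 × 9.80665 = 3187.2 m/s.
m_f = m₀ − m_prop = 6.07 − 3.2 = 2.87 t.
From the ideal rocket equation, Δv = v_e · ln(m₀/m_f) = 3187.2 × ln(2.115) = 3187.2 × 0.7490 ≈ 2387.3 m/s.

Δv ≈ 2390 m/s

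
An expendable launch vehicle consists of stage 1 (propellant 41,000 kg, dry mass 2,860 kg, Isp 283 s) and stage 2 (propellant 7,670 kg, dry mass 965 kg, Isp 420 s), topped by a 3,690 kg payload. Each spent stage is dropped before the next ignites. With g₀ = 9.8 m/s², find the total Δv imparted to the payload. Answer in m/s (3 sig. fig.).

Δv ≈ 7640 m/s

Ignition mass of stage 1 = 41,000+2,860 + 7,670+965 + 3,690 = 56,185 kg.
Stage 1: m₀ = 56,185 kg, m_f = 56,185 − 41,000 = 15,185 kg; Δv = 283×9.8×ln(3.7) = 2773.4×1.3083 ≈ 3629 m/s.
Stage 2: m₀ = 12,325 kg, m_f = 12,325 − 7,670 = 4,655 kg; Δv = 420×9.8×ln(2.648) = 4116.0×0.9737 ≈ 4008 m/s.
Total Δv = 3629 + 4008 = 7637 m/s.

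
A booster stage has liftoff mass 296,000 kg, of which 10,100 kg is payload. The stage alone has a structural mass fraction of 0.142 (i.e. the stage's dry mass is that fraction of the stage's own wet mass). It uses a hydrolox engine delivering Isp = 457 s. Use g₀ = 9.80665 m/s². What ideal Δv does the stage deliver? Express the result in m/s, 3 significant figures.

Δv ≈ 7910 m/s

Stage wet mass = m₀ − payload = 296,000 − 10,100 = 285,900 kg.
Stage dry mass = ε × stage wet mass = 0.142 × 285,900 = 40,597.8 kg.
Burnout mass m_f = stage dry + payload = 40,597.8 + 10,100 = 50,697.8 kg.
v_e = Isp · g₀ = 457 × 9.80665 = 4481.6 m/s.
Δv = v_e · ln(296,000/50,697.8) = 4481.6 × ln(5.839) = 4481.6 × 1.7645 ≈ 7908 m/s.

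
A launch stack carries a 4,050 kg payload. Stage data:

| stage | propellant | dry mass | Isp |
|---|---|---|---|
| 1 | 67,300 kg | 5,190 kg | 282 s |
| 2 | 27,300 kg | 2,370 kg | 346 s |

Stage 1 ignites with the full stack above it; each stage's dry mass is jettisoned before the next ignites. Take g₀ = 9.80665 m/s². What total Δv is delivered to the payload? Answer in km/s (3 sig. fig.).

Δv ≈ 8.41 km/s

Ignition mass of stage 1 = 67,300+5,190 + 27,300+2,370 + 4,050 = 106,210 kg.
Stage 1: m₀ = 106,210 kg, m_f = 106,210 − 67,300 = 38,910 kg; Δv = 282×9.80665×ln(2.73) = 2765.5×1.0042 ≈ 2777 m/s.
Stage 2: m₀ = 33,720 kg, m_f = 33,720 − 27,300 = 6,420 kg; Δv = 346×9.80665×ln(5.252) = 3393.1×1.6587 ≈ 5628 m/s.
Total Δv = 2777 + 5628 = 8405 m/s.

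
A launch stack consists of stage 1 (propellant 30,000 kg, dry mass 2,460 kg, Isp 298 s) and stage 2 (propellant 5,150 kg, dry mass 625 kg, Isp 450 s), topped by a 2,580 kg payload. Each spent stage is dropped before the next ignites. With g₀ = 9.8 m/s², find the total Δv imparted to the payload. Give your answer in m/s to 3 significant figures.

Ignition mass of stage 1 = 30,000+2,460 + 5,150+625 + 2,580 = 40,815 kg.
Stage 1: m₀ = 40,815 kg, m_f = 40,815 − 30,000 = 10,815 kg; Δv = 298×9.8×ln(3.774) = 2920.4×1.3281 ≈ 3879 m/s.
Stage 2: m₀ = 8,355 kg, m_f = 8,355 − 5,150 = 3,205 kg; Δv = 450×9.8×ln(2.607) = 4410.0×0.9581 ≈ 4225 m/s.
Total Δv = 3879 + 4225 = 8104 m/s.

Δv ≈ 8100 m/s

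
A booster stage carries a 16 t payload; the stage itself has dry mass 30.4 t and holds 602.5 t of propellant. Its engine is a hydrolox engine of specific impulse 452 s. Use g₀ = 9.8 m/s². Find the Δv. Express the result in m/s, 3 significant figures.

Δv ≈ 11700 m/s

v_e = Isp · g₀ = 452 × 9.8 = 4429.6 m/s.
m₀ = payload + dry + propellant = 16 + 30.4 + 602.5 = 648.9 t.
m_f = payload + dry = 16 + 30.4 = 46.4 t.
From the ideal rocket equation, Δv = v_e · ln(m₀/m_f) = 4429.6 × ln(13.98) = 4429.6 × 2.6380 ≈ 11685.2 m/s.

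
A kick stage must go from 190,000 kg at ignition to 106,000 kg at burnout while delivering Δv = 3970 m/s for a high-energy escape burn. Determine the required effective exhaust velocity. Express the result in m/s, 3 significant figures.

v_e ≈ 6800 m/s

ln(m₀/m_f) = ln(190000/106000) = ln(1.792) = 0.5836.
v_e = Δv / ln(m₀/m_f) = 3970 / 0.5836 = 6802.8 m/s.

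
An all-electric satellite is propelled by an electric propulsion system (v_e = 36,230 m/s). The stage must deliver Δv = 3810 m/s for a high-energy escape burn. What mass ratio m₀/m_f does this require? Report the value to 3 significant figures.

m₀/m_f = exp(Δv / v_e) = exp(3810 / 36230.0) = exp(0.1052) = 1.1109.

mass ratio ≈ 1.11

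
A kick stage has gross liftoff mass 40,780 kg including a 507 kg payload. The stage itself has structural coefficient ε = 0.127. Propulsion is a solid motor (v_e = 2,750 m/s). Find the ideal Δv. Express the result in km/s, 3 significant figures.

Δv ≈ 5.45 km/s

Stage wet mass = m₀ − payload = 40,780 − 507 = 40,273 kg.
Stage dry mass = ε × stage wet mass = 0.127 × 40,273 = 5,114.67 kg.
Burnout mass m_f = stage dry + payload = 5,114.67 + 507 = 5,621.67 kg.
Δv = v_e · ln(40,780/5,621.67) = 2750.0 × ln(7.254) = 2750.0 × 1.9816 ≈ 5449 m/s.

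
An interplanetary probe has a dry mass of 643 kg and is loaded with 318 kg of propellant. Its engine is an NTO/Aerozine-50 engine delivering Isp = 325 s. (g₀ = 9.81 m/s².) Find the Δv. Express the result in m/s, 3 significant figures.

v_e = Isp · g₀ = 325 × 9.81 = 3188.2 m/s.
m₀ = m_dry + m_prop = 643 + 318 = 961 kg.
From the ideal rocket equation, Δv = v_e · ln(m₀/m_f) = 3188.2 × ln(1.495) = 3188.2 × 0.4018 ≈ 1281.1 m/s.

Δv ≈ 1280 m/s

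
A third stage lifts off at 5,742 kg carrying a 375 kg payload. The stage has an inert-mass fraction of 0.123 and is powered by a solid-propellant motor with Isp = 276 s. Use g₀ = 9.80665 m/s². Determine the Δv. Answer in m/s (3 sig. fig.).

Stage wet mass = m₀ − payload = 5,742 − 375 = 5,367 kg.
Stage dry mass = ε × stage wet mass = 0.123 × 5,367 = 660.141 kg.
Burnout mass m_f = stage dry + payload = 660.141 + 375 = 1,035.141 kg.
v_e = Isp · g₀ = 276 × 9.80665 = 2706.6 m/s.
By the Tsiolkovsky rocket equation, Δv = v_e · ln(5,742/1,035.141) = 2706.6 × ln(5.547) = 2706.6 × 1.7133 ≈ 4637 m/s.

Δv ≈ 4640 m/s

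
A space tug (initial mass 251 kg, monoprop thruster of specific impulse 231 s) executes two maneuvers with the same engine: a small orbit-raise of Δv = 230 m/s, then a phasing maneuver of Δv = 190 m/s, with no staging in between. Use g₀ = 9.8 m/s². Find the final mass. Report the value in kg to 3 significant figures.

final mass ≈ 208 kg

v_e = Isp · g₀ = 231 × 9.8 = 2263.8 m/s.
After the first burn: m = 251 × exp(−230/2263.8) = 251 × 0.90339 = 226.751 kg.
After the second burn: m = 226.751 × exp(−190/2263.8) = 226.751 × 0.91950 = 208.498 kg.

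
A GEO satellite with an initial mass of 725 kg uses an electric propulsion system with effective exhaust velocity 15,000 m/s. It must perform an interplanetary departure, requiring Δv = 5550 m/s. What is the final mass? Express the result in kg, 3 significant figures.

m₀/m_f = exp(Δv / v_e) = exp(5550 / 15000.0) = exp(0.3700) = 1.4477.
m_f = m₀ / 1.4477 = 725 / 1.4477 = 500.794 kg.

final mass ≈ 501 kg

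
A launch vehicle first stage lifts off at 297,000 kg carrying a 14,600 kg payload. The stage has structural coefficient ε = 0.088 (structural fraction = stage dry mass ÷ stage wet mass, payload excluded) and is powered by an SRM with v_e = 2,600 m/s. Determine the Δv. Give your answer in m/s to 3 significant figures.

Stage wet mass = m₀ − payload = 297,000 − 14,600 = 282,400 kg.
Stage dry mass = ε × stage wet mass = 0.088 × 282,400 = 24,851.2 kg.
Burnout mass m_f = stage dry + payload = 24,851.2 + 14,600 = 39,451.2 kg.
Using Δv = v_e ln(m₀/m_f): Δv = v_e · ln(297,000/39,451.2) = 2600.0 × ln(7.528) = 2600.0 × 2.0187 ≈ 5249 m/s.

Δv ≈ 5250 m/s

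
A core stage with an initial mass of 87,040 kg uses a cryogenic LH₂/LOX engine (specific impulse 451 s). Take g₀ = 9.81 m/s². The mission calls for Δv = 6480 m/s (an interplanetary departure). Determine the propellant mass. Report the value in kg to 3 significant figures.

v_e = Isp · g₀ = 451 × 9.81 = 4424.3 m/s.
m₀/m_f = exp(Δv / v_e) = exp(6480 / 4424.3) = exp(1.4646) = 4.3260.
m_f = 87,040 / 4.3260 = 20,120.2 kg, so propellant = m₀ − m_f = 87,040 − 20,120.2 = 66,919.8 kg.

propellant mass ≈ 66900 kg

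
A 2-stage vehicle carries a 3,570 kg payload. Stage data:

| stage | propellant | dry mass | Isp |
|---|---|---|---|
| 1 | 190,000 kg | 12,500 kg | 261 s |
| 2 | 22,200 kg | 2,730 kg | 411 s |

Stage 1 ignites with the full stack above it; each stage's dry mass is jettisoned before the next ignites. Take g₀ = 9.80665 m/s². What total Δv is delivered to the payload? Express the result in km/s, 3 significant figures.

Δv ≈ 10.5 km/s

Ignition mass of stage 1 = 190,000+12,500 + 22,200+2,730 + 3,570 = 231,000 kg.
Stage 1: m₀ = 231,000 kg, m_f = 231,000 − 190,000 = 41,000 kg; Δv = 261×9.80665×ln(5.634) = 2559.5×1.7288 ≈ 4425 m/s.
Stage 2: m₀ = 28,500 kg, m_f = 28,500 − 22,200 = 6,300 kg; Δv = 411×9.80665×ln(4.524) = 4030.5×1.5094 ≈ 6084 m/s.
Total Δv = 4425 + 6084 = 10509 m/s.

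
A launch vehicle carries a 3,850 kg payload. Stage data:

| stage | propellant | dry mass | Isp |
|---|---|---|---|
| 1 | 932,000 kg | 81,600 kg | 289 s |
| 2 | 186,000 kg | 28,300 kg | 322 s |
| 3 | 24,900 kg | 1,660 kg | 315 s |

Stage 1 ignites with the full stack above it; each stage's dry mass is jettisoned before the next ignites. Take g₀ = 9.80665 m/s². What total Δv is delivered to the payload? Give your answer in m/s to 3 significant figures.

Ignition mass of stage 1 = 932,000+81,600 + 186,000+28,300 + 24,900+1,660 + 3,850 = 1,258,310 kg.
Stage 1: m₀ = 1,258,310 kg, m_f = 1,258,310 − 932,000 = 326,310 kg; Δv = 289×9.80665×ln(3.856) = 2834.1×1.3497 ≈ 3825 m/s.
Stage 2: m₀ = 244,710 kg, m_f = 244,710 − 186,000 = 58,710 kg; Δv = 322×9.80665×ln(4.168) = 3157.7×1.4275 ≈ 4508 m/s.
Stage 3: m₀ = 30,410 kg, m_f = 30,410 − 24,900 = 5,510 kg; Δv = 315×9.80665×ln(5.519) = 3089.1×1.7082 ≈ 5277 m/s.
Total Δv = 3825 + 4508 + 5277 = 13610 m/s.

Δv ≈ 13600 m/s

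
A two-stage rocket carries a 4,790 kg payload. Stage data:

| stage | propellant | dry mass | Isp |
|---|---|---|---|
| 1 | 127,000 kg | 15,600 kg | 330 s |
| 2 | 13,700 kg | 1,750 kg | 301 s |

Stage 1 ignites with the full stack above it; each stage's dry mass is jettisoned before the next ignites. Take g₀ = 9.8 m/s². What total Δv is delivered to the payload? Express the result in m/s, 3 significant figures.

Δv ≈ 8230 m/s

Ignition mass of stage 1 = 127,000+15,600 + 13,700+1,750 + 4,790 = 162,840 kg.
Stage 1: m₀ = 162,840 kg, m_f = 162,840 − 127,000 = 35,840 kg; Δv = 330×9.8×ln(4.544) = 3234.0×1.5137 ≈ 4895 m/s.
Stage 2: m₀ = 20,240 kg, m_f = 20,240 − 13,700 = 6,540 kg; Δv = 301×9.8×ln(3.095) = 2949.8×1.1297 ≈ 3332 m/s.
Total Δv = 4895 + 3332 = 8227 m/s.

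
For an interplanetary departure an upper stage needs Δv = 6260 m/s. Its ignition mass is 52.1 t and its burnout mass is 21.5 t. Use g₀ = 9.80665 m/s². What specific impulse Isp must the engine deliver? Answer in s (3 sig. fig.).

Isp ≈ 721 s

ln(m₀/m_f) = ln(52100/21500) = ln(2.423) = 0.8851.
Using Δv = v_e ln(m₀/m_f): v_e = Δv / ln(m₀/m_f) = 6260 / 0.8851 = 7072.6 m/s.
Isp = v_e / g₀ = 7072.6 / 9.80665 = 721.2 s.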